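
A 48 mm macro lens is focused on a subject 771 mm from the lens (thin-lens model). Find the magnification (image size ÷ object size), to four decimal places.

Thin lens: 1/f = 1/dₒ + 1/dᵢ → 1/dᵢ = 1/48 − 1/771 = 0.0195363 mm⁻¹, so dᵢ ≈ 51.1867 mm.
Magnification m = dᵢ/dₒ = 51.1867/771 ≈ 0.06639.

0.0664×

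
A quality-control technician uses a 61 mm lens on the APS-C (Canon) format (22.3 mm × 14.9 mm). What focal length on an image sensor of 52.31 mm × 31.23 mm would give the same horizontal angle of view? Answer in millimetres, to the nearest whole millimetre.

143 mm

Equal angle of view means equal width/f ratio, so f₂ = f₁ · (width₂/width₁) = 61 × 52.31/22.3.
f₂ = 61 × 2.34574 ≈ 143.090 mm.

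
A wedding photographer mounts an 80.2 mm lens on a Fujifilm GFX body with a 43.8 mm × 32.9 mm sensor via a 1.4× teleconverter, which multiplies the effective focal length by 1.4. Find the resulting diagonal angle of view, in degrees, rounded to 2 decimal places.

27.42°

Effective focal length f = 80.2 × 1.4 = 112.28 mm.
Sensor diagonal = √(43.8² + 32.9²) = √3000.8500 ≈ 54.7800 mm.
α = 2·arctan(54.780 / (2 × 112.28)) = 2·arctan(0.24394) ≈ 27.4184°.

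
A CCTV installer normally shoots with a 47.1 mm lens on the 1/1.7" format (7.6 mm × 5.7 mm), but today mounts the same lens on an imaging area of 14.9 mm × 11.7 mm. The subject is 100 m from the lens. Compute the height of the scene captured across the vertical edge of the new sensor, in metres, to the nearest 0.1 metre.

24.8 m

The focal length stays 47.1 mm; the relevant sensor dimension is now h = 11.7 mm. Object distance dₒ = 100 m = 100000 mm.
Thin-lens field height W = h·(dₒ − f)/f = 11.7 × (100000 − 47.1)/47.1 ≈ 24829.064 mm = 24.8291 m.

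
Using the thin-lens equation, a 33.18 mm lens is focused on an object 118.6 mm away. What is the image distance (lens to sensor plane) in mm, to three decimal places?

46.068 mm

1/dᵢ = 1/f − 1/dₒ = 1/33.18 − 1/118.6 = 0.0217069 mm⁻¹.
dᵢ = 1/0.0217069 ≈ 46.0682 mm.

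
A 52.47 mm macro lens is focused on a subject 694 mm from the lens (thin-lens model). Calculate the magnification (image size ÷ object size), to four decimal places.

Thin lens: 1/f = 1/dₒ + 1/dᵢ → 1/dᵢ = 1/52.47 − 1/694 = 0.0176176 mm⁻¹, so dᵢ ≈ 56.7615 mm.
Magnification m = dᵢ/dₒ = 56.7615/694 ≈ 0.08179.

0.0818×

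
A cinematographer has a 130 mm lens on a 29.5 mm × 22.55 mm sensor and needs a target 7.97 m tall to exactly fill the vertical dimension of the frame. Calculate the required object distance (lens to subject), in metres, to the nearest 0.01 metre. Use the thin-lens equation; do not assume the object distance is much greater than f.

46.08 m

W: 7.97 m = 7970 mm.
Magnification m = h/W = dᵢ/dₒ; combined with 1/f = 1/dₒ + 1/dᵢ this gives dₒ = f·(1 + W/h).
dₒ = 130 mm × (1 + 7970/22.55) = 130 × 354.4368 ≈ 46076.785 mm = 46.0768 m.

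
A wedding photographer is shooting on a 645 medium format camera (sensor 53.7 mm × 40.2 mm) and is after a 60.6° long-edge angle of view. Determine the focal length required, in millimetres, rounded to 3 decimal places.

45.948 mm

From α = 2·arctan(w/2f) we get f = w / (2·tan(α/2)).
With w = 53.7 mm and α/2 = 30.3°, tan(α/2) ≈ 0.58435, so f ≈ 53.7 / 1.16871 ≈ 45.9483 mm.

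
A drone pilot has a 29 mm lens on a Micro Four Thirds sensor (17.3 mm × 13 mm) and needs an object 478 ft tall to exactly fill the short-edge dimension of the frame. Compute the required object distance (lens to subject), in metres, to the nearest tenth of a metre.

325.0 m

W: 478 ft × 304.8 mm/ft = 145694.40 mm.
Magnification m = h/W = dᵢ/dₒ; combined with 1/f = 1/dₒ + 1/dᵢ this gives dₒ = f·(1 + W/h).
dₒ = 29 mm × (1 + 145694/13) = 29 × 11208.2612 ≈ 325039.574 mm = 325.04 m.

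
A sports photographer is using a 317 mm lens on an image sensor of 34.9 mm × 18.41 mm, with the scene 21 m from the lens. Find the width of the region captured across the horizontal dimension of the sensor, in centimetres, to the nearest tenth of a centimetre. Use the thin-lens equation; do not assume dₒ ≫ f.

227.7 cm

dₒ: 21 m = 21000 mm.
Similar triangles through the lens centre give W/dₒ = w/dᵢ; with 1/f = 1/dₒ + 1/dᵢ this gives W = w·(dₒ − f)/f.
W = 34.9 mm × (21000 − 317) / 317 = 34.9 × 65.2461 ≈ 2277.087 mm = 227.709 cm.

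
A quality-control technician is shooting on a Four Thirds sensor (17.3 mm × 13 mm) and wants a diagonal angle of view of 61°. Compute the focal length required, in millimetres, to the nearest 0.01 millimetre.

18.37 mm

Sensor diagonal = √(17.3² + 13²) = √468.2900 ≈ 21.6400 mm.
From α = 2·arctan(d/2f) we get f = d / (2·tan(α/2)).
With d = 21.6400 mm and α/2 = 30.5°, tan(α/2) ≈ 0.58905, so f ≈ 21.6400 / 1.17809 ≈ 18.3687 mm.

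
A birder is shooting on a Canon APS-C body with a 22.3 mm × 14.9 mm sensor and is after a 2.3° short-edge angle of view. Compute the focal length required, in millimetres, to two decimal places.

From α = 2·arctan(h/2f) we get f = h / (2·tan(α/2)).
With h = 14.9 mm and α/2 = 1.15°, tan(α/2) ≈ 0.02007, so f ≈ 14.9 / 0.04015 ≈ 371.1272 mm.

371.13 mm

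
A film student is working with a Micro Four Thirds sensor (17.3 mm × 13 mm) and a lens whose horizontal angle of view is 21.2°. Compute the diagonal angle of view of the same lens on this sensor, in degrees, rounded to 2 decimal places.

From the horizontal AOV: f = 17.3 / (2·tan(10.6°)) = 17.3 / 0.37429 ≈ 46.2209 mm.
Sensor diagonal = √(17.3² + 13²) = √468.2900 ≈ 21.6400 mm.
Diagonal AOV = 2·arctan(21.6400 / (2 × 46.2209)) = 2·arctan(0.23409) ≈ 26.3506°.

26.35°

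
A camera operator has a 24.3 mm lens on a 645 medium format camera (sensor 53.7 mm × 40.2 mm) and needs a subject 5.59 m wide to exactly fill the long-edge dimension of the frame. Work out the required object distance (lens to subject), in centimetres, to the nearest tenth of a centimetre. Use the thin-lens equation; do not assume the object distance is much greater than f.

W: 5.59 m = 5590 mm.
Magnification m = w/W = dᵢ/dₒ; combined with 1/f = 1/dₒ + 1/dᵢ this gives dₒ = f·(1 + W/w).
dₒ = 24.3 mm × (1 + 5590/53.7) = 24.3 × 105.0968 ≈ 2553.853 mm = 255.385 cm.

255.4 cm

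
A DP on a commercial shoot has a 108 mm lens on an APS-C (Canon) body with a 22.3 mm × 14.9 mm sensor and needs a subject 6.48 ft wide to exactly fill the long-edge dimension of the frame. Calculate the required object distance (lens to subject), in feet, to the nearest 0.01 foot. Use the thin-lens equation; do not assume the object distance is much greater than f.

31.74 ft

W: 6.48 ft × 304.8 mm/ft = 1975.10 mm.
Magnification m = w/W = dᵢ/dₒ; combined with 1/f = 1/dₒ + 1/dᵢ this gives dₒ = f·(1 + W/w).
dₒ = 108 mm × (1 + 1975.1/22.3) = 108 × 89.5697 ≈ 9673.526 mm = 9673.526/304.8 ft = 31.7373 ft.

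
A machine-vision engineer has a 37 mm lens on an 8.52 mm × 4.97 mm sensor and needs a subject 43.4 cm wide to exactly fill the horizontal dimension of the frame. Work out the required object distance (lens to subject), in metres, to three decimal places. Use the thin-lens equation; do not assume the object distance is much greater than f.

1.922 m

W: 43.4 cm = 434 mm.
Magnification m = w/W = dᵢ/dₒ; combined with 1/f = 1/dₒ + 1/dᵢ this gives dₒ = f·(1 + W/w).
dₒ = 37 mm × (1 + 434/8.52) = 37 × 51.9390 ≈ 1921.742 mm = 1.92174 m.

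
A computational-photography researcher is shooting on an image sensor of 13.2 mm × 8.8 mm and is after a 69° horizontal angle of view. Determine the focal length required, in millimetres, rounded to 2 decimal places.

From α = 2·arctan(w/2f) we get f = w / (2·tan(α/2)).
With w = 13.2 mm and α/2 = 34.5°, tan(α/2) ≈ 0.68728, so f ≈ 13.2 / 1.37456 ≈ 9.6031 mm.

9.60 mm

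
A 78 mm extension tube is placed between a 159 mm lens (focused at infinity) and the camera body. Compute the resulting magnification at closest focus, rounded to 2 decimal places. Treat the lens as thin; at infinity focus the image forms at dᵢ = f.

The tube moves the image plane from f to f + e, so dᵢ = 159 + 78 = 237 mm. Focus is achieved when 1/f = 1/dₒ + 1/dᵢ, giving dₒ = 1/(1/f − 1/(f+e)).
Magnification m = dᵢ/dₒ = (f+e)·(1/f − 1/(f+e)) = e/f = 78/159 ≈ 0.4906.

0.49×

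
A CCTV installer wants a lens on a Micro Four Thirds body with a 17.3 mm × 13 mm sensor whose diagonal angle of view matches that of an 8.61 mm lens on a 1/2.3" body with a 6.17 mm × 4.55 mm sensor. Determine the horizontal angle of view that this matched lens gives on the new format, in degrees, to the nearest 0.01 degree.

Sensor diagonal = √(6.17² + 4.55²) = √58.7714 ≈ 7.6663 mm.
Sensor diagonal = √(17.3² + 13²) = √468.2900 ≈ 21.6400 mm.
Equal diagonal AOV ⇒ f₂ = f₁ · 21.6400/7.6663 = 8.61 × 2.82276 ≈ 24.3040 mm.
Horizontal AOV on the new format = 2·arctan(17.3 / (2 × 24.3040)) = 2·arctan(0.35591) ≈ 39.1822°.

39.18°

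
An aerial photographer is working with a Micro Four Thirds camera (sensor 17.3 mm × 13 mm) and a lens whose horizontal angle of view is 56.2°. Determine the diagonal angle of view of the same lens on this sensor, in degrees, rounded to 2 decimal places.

From the horizontal AOV: f = 17.3 / (2·tan(28.1°)) = 17.3 / 1.06790 ≈ 16.2000 mm.
Sensor diagonal = √(17.3² + 13²) = √468.2900 ≈ 21.6400 mm.
Diagonal AOV = 2·arctan(21.6400 / (2 × 16.2000)) = 2·arctan(0.66790) ≈ 67.4780°.

67.48°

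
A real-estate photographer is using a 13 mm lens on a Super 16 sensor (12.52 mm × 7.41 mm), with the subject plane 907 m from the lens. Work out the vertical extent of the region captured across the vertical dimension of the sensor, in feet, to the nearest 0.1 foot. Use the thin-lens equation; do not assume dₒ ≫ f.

1696.1 ft

dₒ: 907 m = 907000 mm.
Similar triangles through the lens centre give W/dₒ = h/dᵢ; with 1/f = 1/dₒ + 1/dᵢ this gives W = h·(dₒ − f)/f.
W = 7.41 mm × (907000 − 13) / 13 = 7.41 × 69768.2308 ≈ 516982.590 mm = 516982.590/304.8 ft = 1696.14 ft.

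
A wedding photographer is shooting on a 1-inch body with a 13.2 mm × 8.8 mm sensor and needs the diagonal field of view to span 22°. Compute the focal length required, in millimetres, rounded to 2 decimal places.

40.81 mm

Sensor diagonal = √(13.2² + 8.8²) = √251.6800 ≈ 15.8644 mm.
From α = 2·arctan(d/2f) we get f = d / (2·tan(α/2)).
With d = 15.8644 mm and α/2 = 11°, tan(α/2) ≈ 0.19438, so f ≈ 15.8644 / 0.38876 ≈ 40.8077 mm.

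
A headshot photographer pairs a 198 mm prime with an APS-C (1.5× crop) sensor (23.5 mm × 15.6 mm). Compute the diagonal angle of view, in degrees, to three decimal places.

Sensor diagonal = √(23.5² + 15.6²) = √795.6100 ≈ 28.2066 mm.
Angle of view α = 2·arctan(d/2f) with d = 28.2066 mm and f = 198 mm.
d/2f = 0.07123; arctan(0.07123) ≈ 4.0742°, so α ≈ 8.1484°.

8.148°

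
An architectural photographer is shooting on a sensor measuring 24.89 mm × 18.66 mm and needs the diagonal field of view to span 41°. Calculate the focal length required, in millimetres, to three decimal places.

Sensor diagonal = √(24.89² + 18.66²) = √967.7077 ≈ 31.1080 mm.
From α = 2·arctan(d/2f) we get f = d / (2·tan(α/2)).
With d = 31.1080 mm and α/2 = 20.5°, tan(α/2) ≈ 0.37388, so f ≈ 31.1080 / 0.74777 ≈ 41.6011 mm.

41.601 mm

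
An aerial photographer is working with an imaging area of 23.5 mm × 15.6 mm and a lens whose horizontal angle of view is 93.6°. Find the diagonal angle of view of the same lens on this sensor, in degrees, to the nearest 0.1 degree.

103.9°

From the horizontal AOV: f = 23.5 / (2·tan(46.8°)) = 23.5 / 2.12978 ≈ 11.0340 mm.
Sensor diagonal = √(23.5² + 15.6²) = √795.6100 ≈ 28.2066 mm.
Diagonal AOV = 2·arctan(28.2066 / (2 × 11.0340)) = 2·arctan(1.27817) ≈ 103.9229°.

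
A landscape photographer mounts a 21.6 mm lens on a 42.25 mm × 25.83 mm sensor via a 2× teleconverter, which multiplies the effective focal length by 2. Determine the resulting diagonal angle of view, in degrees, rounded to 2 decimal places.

Effective focal length f = 21.6 × 2 = 43.2 mm.
Sensor diagonal = √(42.25² + 25.83²) = √2452.2514 ≈ 49.5202 mm.
α = 2·arctan(49.520 / (2 × 43.2)) = 2·arctan(0.57315) ≈ 59.6384°.

59.64°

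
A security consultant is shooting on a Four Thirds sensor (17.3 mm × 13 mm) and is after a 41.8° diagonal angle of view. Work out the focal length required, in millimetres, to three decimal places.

28.335 mm

Sensor diagonal = √(17.3² + 13²) = √468.2900 ≈ 21.6400 mm.
From α = 2·arctan(d/2f) we get f = d / (2·tan(α/2)).
With d = 21.6400 mm and α/2 = 20.9°, tan(α/2) ≈ 0.38186, so f ≈ 21.6400 / 0.76373 ≈ 28.3348 mm.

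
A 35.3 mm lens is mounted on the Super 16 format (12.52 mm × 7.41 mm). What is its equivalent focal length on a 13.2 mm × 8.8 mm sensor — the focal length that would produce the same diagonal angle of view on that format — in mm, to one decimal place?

Sensor diagonal = √(12.52² + 7.41²) = √211.6585 ≈ 14.5485 mm.
Sensor diagonal = √(13.2² + 8.8²) = √251.6800 ≈ 15.8644 mm.
Equal angle of view means equal diagonal/f ratio, so f₂ = f₁ · (diagonal₂/diagonal₁) = 35.3 × 15.8644/14.5485.
f₂ = 35.3 × 1.09045 ≈ 38.493 mm.

38.5 mm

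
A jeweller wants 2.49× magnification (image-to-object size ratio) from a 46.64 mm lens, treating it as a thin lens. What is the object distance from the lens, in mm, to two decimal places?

65.37 mm

With m = dᵢ/dₒ and 1/f = 1/dₒ + 1/dᵢ, substituting dᵢ = m·dₒ gives 1/f = (1 + 1/m)/dₒ, hence dₒ = f·(1 + 1/m).
dₒ = 46.64 × (1 + 1/2.49) = 46.64 × 1.40161 ≈ 65.371 mm.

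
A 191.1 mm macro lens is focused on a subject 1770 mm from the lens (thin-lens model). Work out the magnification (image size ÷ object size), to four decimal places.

0.1210×

Thin lens: 1/f = 1/dₒ + 1/dᵢ → 1/dᵢ = 1/191.1 − 1/1770 = 0.0046679 mm⁻¹, so dᵢ ≈ 214.2295 mm.
Magnification m = dᵢ/dₒ = 214.2295/1770 ≈ 0.12103.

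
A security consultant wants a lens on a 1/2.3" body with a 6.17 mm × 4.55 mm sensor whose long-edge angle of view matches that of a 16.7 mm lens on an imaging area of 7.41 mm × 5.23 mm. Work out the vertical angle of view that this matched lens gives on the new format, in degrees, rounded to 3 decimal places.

Equal long-edge AOV ⇒ f₂ = f₁ · 6.17/7.41 = 16.7 × 0.83266 ≈ 13.9054 mm.
Vertical AOV on the new format = 2·arctan(4.55 / (2 × 13.9054)) = 2·arctan(0.16361) ≈ 18.5832°.

18.583°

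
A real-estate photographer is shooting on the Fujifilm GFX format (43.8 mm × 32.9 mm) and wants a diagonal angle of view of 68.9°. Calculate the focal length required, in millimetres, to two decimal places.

39.93 mm

Sensor diagonal = √(43.8² + 32.9²) = √3000.8500 ≈ 54.7800 mm.
From α = 2·arctan(d/2f) we get f = d / (2·tan(α/2)).
With d = 54.7800 mm and α/2 = 34.45°, tan(α/2) ≈ 0.68600, so f ≈ 54.7800 / 1.37199 ≈ 39.9273 mm.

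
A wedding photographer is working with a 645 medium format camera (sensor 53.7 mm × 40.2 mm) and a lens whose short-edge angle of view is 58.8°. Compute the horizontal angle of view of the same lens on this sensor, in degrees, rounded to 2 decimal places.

From the short-edge AOV: f = 40.2 / (2·tan(29.4°)) = 40.2 / 1.12694 ≈ 35.6718 mm.
Horizontal AOV = 2·arctan(53.7 / (2 × 35.6718)) = 2·arctan(0.75270) ≈ 73.9373°.

73.94°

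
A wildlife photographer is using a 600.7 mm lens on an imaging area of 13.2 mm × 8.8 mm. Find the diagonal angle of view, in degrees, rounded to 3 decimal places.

1.513°

Sensor diagonal = √(13.2² + 8.8²) = √251.6800 ≈ 15.8644 mm.
Angle of view α = 2·arctan(d/2f) with d = 15.8644 mm and f = 600.7 mm.
d/2f = 0.01320; arctan(0.01320) ≈ 0.7565°, so α ≈ 1.5131°.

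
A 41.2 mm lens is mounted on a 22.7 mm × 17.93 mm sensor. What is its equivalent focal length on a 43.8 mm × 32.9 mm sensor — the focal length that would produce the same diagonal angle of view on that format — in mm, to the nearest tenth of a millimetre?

Sensor diagonal = √(22.7² + 17.93²) = √836.7749 ≈ 28.9271 mm.
Sensor diagonal = √(43.8² + 32.9²) = √3000.8500 ≈ 54.7800 mm.
Equal angle of view means equal diagonal/f ratio, so f₂ = f₁ · (diagonal₂/diagonal₁) = 41.2 × 54.7800/28.9271.
f₂ = 41.2 × 1.89373 ≈ 78.022 mm.

78.0 mm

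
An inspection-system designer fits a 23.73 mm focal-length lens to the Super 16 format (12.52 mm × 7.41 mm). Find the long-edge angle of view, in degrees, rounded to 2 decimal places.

Angle of view α = 2·arctan(w/2f) with w = 12.52 mm and f = 23.73 mm.
w/2f = 0.26380; arctan(0.26380) ≈ 14.7780°, so α ≈ 29.5560°.

29.56°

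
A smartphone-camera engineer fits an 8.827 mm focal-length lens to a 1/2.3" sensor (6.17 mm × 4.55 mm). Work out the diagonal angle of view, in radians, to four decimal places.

Sensor diagonal = √(6.17² + 4.55²) = √58.7714 ≈ 7.6663 mm.
Angle of view α = 2·arctan(d/2f) with d = 7.6663 mm and f = 8.827 mm.
d/2f = 0.43425; arctan(0.43425) ≈ 0.4097 rad, so α ≈ 0.8194 rad.

0.8194 rad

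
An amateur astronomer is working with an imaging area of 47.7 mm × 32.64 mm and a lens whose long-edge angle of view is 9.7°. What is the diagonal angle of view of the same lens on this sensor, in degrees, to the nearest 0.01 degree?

From the long-edge AOV: f = 47.7 / (2·tan(4.85°)) = 47.7 / 0.16970 ≈ 281.0802 mm.
Sensor diagonal = √(47.7² + 32.64²) = √3340.6596 ≈ 57.7984 mm.
Diagonal AOV = 2·arctan(57.7984 / (2 × 281.0802)) = 2·arctan(0.10281) ≈ 11.7405°.

11.74°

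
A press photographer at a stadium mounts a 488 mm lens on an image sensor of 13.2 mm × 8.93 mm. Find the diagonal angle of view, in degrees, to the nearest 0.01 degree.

Sensor diagonal = √(13.2² + 8.93²) = √253.9849 ≈ 15.9369 mm.
Angle of view α = 2·arctan(d/2f) with d = 15.9369 mm and f = 488 mm.
d/2f = 0.01633; arctan(0.01633) ≈ 0.9355°, so α ≈ 1.8710°.

1.87°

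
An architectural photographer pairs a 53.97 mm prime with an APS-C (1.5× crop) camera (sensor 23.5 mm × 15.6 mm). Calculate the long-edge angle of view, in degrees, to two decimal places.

24.56°

Angle of view α = 2·arctan(w/2f) with w = 23.5 mm and f = 53.97 mm.
w/2f = 0.21771; arctan(0.21771) ≈ 12.2824°, so α ≈ 24.5648°.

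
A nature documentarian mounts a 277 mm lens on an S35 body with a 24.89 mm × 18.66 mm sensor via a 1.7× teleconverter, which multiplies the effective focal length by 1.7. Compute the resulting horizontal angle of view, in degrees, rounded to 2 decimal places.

Effective focal length f = 277 × 1.7 = 470.9 mm.
α = 2·arctan(24.89 / (2 × 470.9)) = 2·arctan(0.02643) ≈ 3.0277°.

3.03°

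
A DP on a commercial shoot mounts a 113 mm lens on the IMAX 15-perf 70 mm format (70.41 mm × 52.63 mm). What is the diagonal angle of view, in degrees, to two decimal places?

42.51°

Sensor diagonal = √(70.41² + 52.63²) = √7727.4850 ≈ 87.9061 mm.
Angle of view α = 2·arctan(d/2f) with d = 87.9061 mm and f = 113 mm.
d/2f = 0.38897; arctan(0.38897) ≈ 21.2543°, so α ≈ 42.5086°.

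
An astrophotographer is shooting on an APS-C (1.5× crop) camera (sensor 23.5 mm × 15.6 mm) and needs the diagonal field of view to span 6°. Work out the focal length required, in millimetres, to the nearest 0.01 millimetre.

Sensor diagonal = √(23.5² + 15.6²) = √795.6100 ≈ 28.2066 mm.
From α = 2·arctan(d/2f) we get f = d / (2·tan(α/2)).
With d = 28.2066 mm and α/2 = 3°, tan(α/2) ≈ 0.05241, so f ≈ 28.2066 / 0.10482 ≈ 269.1066 mm.

269.11 mm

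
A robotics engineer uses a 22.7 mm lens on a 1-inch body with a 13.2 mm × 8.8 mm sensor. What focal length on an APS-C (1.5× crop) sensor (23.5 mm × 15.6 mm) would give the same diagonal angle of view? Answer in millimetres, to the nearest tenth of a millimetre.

Sensor diagonal = √(13.2² + 8.8²) = √251.6800 ≈ 15.8644 mm.
Sensor diagonal = √(23.5² + 15.6²) = √795.6100 ≈ 28.2066 mm.
Equal angle of view means equal diagonal/f ratio, so f₂ = f₁ · (diagonal₂/diagonal₁) = 22.7 × 28.2066/15.8644.
f₂ = 22.7 × 1.77798 ≈ 40.360 mm.

40.4 mm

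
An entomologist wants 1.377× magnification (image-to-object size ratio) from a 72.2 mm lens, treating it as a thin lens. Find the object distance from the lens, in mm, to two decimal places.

124.63 mm

With m = dᵢ/dₒ and 1/f = 1/dₒ + 1/dᵢ, substituting dᵢ = m·dₒ gives 1/f = (1 + 1/m)/dₒ, hence dₒ = f·(1 + 1/m).
dₒ = 72.2 × (1 + 1/1.377) = 72.2 × 1.72622 ≈ 124.633 mm.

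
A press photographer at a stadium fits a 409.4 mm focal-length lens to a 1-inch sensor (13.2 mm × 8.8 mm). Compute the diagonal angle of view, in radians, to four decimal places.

Sensor diagonal = √(13.2² + 8.8²) = √251.6800 ≈ 15.8644 mm.
Angle of view α = 2·arctan(d/2f) with d = 15.8644 mm and f = 409.4 mm.
d/2f = 0.01938; arctan(0.01938) ≈ 0.0194 rad, so α ≈ 0.0387 rad.

0.0387 rad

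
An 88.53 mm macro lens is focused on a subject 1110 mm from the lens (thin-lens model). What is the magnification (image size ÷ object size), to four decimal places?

Thin lens: 1/f = 1/dₒ + 1/dᵢ → 1/dᵢ = 1/88.53 − 1/1110 = 0.0103947 mm⁻¹, so dᵢ ≈ 96.2028 mm.
Magnification m = dᵢ/dₒ = 96.2028/1110 ≈ 0.08667.

0.0867×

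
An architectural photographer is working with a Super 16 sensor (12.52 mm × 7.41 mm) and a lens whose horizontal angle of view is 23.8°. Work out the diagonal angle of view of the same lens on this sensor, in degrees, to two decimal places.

27.52°

From the horizontal AOV: f = 12.52 / (2·tan(11.9°)) = 12.52 / 0.42147 ≈ 29.7058 mm.
Sensor diagonal = √(12.52² + 7.41²) = √211.6585 ≈ 14.5485 mm.
Diagonal AOV = 2·arctan(14.5485 / (2 × 29.7058)) = 2·arctan(0.24488) ≈ 27.5192°.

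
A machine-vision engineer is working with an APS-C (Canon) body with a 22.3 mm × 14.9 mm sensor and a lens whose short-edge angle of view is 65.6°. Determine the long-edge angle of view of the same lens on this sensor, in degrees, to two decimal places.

From the short-edge AOV: f = 14.9 / (2·tan(32.8°)) = 14.9 / 1.28891 ≈ 11.5601 mm.
Long-edge AOV = 2·arctan(22.3 / (2 × 11.5601)) = 2·arctan(0.96452) ≈ 87.9307°.

87.93°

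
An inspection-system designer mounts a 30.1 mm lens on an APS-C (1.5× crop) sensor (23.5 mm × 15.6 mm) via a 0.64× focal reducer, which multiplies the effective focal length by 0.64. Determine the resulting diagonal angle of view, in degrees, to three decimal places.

72.416°

Effective focal length f = 30.1 × 0.64 = 19.264 mm.
Sensor diagonal = √(23.5² + 15.6²) = √795.6100 ≈ 28.2066 mm.
α = 2·arctan(28.207 / (2 × 19.264)) = 2·arctan(0.73211) ≈ 72.4161°.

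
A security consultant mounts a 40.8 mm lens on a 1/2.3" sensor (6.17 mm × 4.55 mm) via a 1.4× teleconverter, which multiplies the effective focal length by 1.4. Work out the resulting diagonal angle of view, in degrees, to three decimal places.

Effective focal length f = 40.8 × 1.4 = 57.12 mm.
Sensor diagonal = √(6.17² + 4.55²) = √58.7714 ≈ 7.6663 mm.
α = 2·arctan(7.666 / (2 × 57.12)) = 2·arctan(0.06711) ≈ 7.6783°.

7.678°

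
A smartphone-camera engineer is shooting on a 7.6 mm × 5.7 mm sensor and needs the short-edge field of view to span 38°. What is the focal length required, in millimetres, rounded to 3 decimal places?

8.277 mm

From α = 2·arctan(h/2f) we get f = h / (2·tan(α/2)).
With h = 5.7 mm and α/2 = 19°, tan(α/2) ≈ 0.34433, so f ≈ 5.7 / 0.68866 ≈ 8.2770 mm.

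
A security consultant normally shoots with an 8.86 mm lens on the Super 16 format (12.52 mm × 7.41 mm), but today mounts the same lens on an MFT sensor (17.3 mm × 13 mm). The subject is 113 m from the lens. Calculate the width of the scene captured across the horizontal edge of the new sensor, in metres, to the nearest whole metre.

221 m

The focal length stays 8.86 mm; the relevant sensor dimension is now w = 17.3 mm. Object distance dₒ = 113 m = 113000 mm.
Thin-lens field width W = w·(dₒ − f)/f = 17.3 × (113000 − 8.86)/8.86 ≈ 220626.041 mm = 220.626 m.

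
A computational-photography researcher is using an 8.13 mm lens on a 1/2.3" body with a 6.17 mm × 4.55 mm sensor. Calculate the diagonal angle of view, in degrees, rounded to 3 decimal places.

Sensor diagonal = √(6.17² + 4.55²) = √58.7714 ≈ 7.6663 mm.
Angle of view α = 2·arctan(d/2f) with d = 7.6663 mm and f = 8.13 mm.
d/2f = 0.47148; arctan(0.47148) ≈ 25.2429°, so α ≈ 50.4858°.

50.486°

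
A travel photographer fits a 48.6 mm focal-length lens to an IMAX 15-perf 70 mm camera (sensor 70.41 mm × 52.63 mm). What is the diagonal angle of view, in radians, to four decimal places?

Sensor diagonal = √(70.41² + 52.63²) = √7727.4850 ≈ 87.9061 mm.
Angle of view α = 2·arctan(d/2f) with d = 87.9061 mm and f = 48.6 mm.
d/2f = 0.90438; arctan(0.90438) ≈ 0.7352 rad, so α ≈ 1.4705 rad.

1.4705 rad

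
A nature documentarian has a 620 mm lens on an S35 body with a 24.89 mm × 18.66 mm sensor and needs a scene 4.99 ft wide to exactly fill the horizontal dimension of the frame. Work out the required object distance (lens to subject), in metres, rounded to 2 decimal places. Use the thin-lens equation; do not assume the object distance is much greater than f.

38.51 m

W: 4.99 ft × 304.8 mm/ft = 1520.95 mm.
Magnification m = w/W = dᵢ/dₒ; combined with 1/f = 1/dₒ + 1/dᵢ this gives dₒ = f·(1 + W/w).
dₒ = 620 mm × (1 + 1520.95/24.89) = 620 × 62.1069 ≈ 38506.308 mm = 38.5063 m.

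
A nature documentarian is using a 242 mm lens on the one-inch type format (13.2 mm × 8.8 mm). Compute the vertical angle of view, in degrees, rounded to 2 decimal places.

Angle of view α = 2·arctan(h/2f) with h = 8.8 mm and f = 242 mm.
h/2f = 0.01818; arctan(0.01818) ≈ 1.0416°, so α ≈ 2.0833°.

2.08°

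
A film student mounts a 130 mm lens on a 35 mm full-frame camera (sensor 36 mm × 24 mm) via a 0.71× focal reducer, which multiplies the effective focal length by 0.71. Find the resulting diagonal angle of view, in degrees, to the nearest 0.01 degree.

Effective focal length f = 130 × 0.71 = 92.3 mm.
Sensor diagonal = √(36² + 24²) = √1872.0000 ≈ 43.2666 mm.
α = 2·arctan(43.267 / (2 × 92.3)) = 2·arctan(0.23438) ≈ 26.3818°.

26.38°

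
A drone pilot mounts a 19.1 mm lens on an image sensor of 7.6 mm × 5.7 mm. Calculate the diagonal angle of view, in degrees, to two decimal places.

Sensor diagonal = √(7.6² + 5.7²) = √90.2500 ≈ 9.5000 mm.
Angle of view α = 2·arctan(d/2f) with d = 9.5000 mm and f = 19.1 mm.
d/2f = 0.24869; arctan(0.24869) ≈ 13.9656°, so α ≈ 27.9313°.

27.93°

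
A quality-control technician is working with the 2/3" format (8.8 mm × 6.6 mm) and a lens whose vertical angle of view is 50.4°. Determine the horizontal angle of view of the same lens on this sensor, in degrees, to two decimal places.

64.21°

From the vertical AOV: f = 6.6 / (2·tan(25.2°)) = 6.6 / 0.94113 ≈ 7.0129 mm.
Horizontal AOV = 2·arctan(8.8 / (2 × 7.0129)) = 2·arctan(0.62742) ≈ 64.2099°.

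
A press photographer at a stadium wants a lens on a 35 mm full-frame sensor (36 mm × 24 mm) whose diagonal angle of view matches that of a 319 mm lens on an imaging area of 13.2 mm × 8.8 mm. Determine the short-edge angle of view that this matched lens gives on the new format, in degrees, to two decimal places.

Sensor diagonal = √(13.2² + 8.8²) = √251.6800 ≈ 15.8644 mm.
Sensor diagonal = √(36² + 24²) = √1872.0000 ≈ 43.2666 mm.
Equal diagonal AOV ⇒ f₂ = f₁ · 43.2666/15.8644 = 319 × 2.72727 ≈ 870.0000 mm.
Short-edge AOV on the new format = 2·arctan(24 / (2 × 870.0000)) = 2·arctan(0.01379) ≈ 1.5805°.

1.58°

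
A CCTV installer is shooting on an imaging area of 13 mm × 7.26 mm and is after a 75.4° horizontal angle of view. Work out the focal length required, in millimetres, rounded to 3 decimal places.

8.410 mm

From α = 2·arctan(w/2f) we get f = w / (2·tan(α/2)).
With w = 13 mm and α/2 = 37.7°, tan(α/2) ≈ 0.77289, so f ≈ 13 / 1.54578 ≈ 8.4100 mm.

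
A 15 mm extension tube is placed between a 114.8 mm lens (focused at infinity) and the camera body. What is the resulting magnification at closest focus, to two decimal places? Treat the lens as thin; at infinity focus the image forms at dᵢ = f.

The tube moves the image plane from f to f + e, so dᵢ = 114.8 + 15 = 129.8 mm. Focus is achieved when 1/f = 1/dₒ + 1/dᵢ, giving dₒ = 1/(1/f − 1/(f+e)).
Magnification m = dᵢ/dₒ = (f+e)·(1/f − 1/(f+e)) = e/f = 15/114.8 ≈ 0.1307.

0.13×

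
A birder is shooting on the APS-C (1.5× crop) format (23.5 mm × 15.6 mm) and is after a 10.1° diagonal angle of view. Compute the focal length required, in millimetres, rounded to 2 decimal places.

Sensor diagonal = √(23.5² + 15.6²) = √795.6100 ≈ 28.2066 mm.
From α = 2·arctan(d/2f) we get f = d / (2·tan(α/2)).
With d = 28.2066 mm and α/2 = 5.05°, tan(α/2) ≈ 0.08837, so f ≈ 28.2066 / 0.17674 ≈ 159.5970 mm.

159.60 mm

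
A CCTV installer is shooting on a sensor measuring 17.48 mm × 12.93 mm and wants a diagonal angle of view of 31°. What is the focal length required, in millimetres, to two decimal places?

39.20 mm

Sensor diagonal = √(17.48² + 12.93²) = √472.7353 ≈ 21.7425 mm.
From α = 2·arctan(d/2f) we get f = d / (2·tan(α/2)).
With d = 21.7425 mm and α/2 = 15.5°, tan(α/2) ≈ 0.27732, so f ≈ 21.7425 / 0.55465 ≈ 39.2004 mm.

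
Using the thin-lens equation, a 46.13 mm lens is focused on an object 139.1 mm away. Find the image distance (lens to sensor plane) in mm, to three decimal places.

69.019 mm

1/dᵢ = 1/f − 1/dₒ = 1/46.13 − 1/139.1 = 0.0144888 mm⁻¹.
dᵢ = 1/0.0144888 ≈ 69.0189 mm.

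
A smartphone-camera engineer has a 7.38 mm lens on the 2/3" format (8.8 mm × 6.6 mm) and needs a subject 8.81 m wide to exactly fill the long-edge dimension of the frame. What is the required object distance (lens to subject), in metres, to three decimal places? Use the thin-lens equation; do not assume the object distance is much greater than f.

W: 8.81 m = 8810 mm.
Magnification m = w/W = dᵢ/dₒ; combined with 1/f = 1/dₒ + 1/dᵢ this gives dₒ = f·(1 + W/w).
dₒ = 7.38 mm × (1 + 8810/8.8) = 7.38 × 1002.1364 ≈ 7395.766 mm = 7.39577 m.

7.396 m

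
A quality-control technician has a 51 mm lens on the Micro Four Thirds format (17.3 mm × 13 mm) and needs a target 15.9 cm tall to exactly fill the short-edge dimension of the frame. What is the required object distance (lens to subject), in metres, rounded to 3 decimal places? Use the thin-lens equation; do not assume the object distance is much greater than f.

0.675 m

W: 15.9 cm = 159 mm.
Magnification m = h/W = dᵢ/dₒ; combined with 1/f = 1/dₒ + 1/dᵢ this gives dₒ = f·(1 + W/h).
dₒ = 51 mm × (1 + 159/13) = 51 × 13.2308 ≈ 674.769 mm = 0.674769 m.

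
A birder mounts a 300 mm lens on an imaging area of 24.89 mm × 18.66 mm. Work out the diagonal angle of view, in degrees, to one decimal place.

Sensor diagonal = √(24.89² + 18.66²) = √967.7077 ≈ 31.1080 mm.
Angle of view α = 2·arctan(d/2f) with d = 31.1080 mm and f = 300 mm.
d/2f = 0.05185; arctan(0.05185) ≈ 2.9679°, so α ≈ 5.9359°.

5.9°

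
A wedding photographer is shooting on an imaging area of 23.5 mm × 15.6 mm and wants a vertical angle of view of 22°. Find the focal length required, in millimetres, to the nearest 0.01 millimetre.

40.13 mm

From α = 2·arctan(h/2f) we get f = h / (2·tan(α/2)).
With h = 15.6 mm and α/2 = 11°, tan(α/2) ≈ 0.19438, so f ≈ 15.6 / 0.38876 ≈ 40.1275 mm.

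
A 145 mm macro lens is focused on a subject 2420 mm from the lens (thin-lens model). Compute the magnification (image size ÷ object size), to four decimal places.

0.0637×

Thin lens: 1/f = 1/dₒ + 1/dᵢ → 1/dᵢ = 1/145 − 1/2420 = 0.0064833 mm⁻¹, so dᵢ ≈ 154.2418 mm.
Magnification m = dᵢ/dₒ = 154.2418/2420 ≈ 0.06374.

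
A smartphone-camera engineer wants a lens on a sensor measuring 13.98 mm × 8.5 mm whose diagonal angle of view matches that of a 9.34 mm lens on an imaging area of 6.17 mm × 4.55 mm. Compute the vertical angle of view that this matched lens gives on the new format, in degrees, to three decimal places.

Sensor diagonal = √(6.17² + 4.55²) = √58.7714 ≈ 7.6663 mm.
Sensor diagonal = √(13.98² + 8.5²) = √267.6904 ≈ 16.3612 mm.
Equal diagonal AOV ⇒ f₂ = f₁ · 16.3612/7.6663 = 9.34 × 2.13419 ≈ 19.9333 mm.
Vertical AOV on the new format = 2·arctan(8.5 / (2 × 19.9333)) = 2·arctan(0.21321) ≈ 24.0717°.

24.072°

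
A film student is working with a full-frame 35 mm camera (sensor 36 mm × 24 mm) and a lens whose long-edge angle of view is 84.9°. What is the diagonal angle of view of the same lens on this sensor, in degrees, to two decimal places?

From the long-edge AOV: f = 36 / (2·tan(42.45°)) = 36 / 1.82945 ≈ 19.6780 mm.
Sensor diagonal = √(36² + 24²) = √1872.0000 ≈ 43.2666 mm.
Diagonal AOV = 2·arctan(43.2666 / (2 × 19.6780)) = 2·arctan(1.09937) ≈ 95.4197°.

95.42°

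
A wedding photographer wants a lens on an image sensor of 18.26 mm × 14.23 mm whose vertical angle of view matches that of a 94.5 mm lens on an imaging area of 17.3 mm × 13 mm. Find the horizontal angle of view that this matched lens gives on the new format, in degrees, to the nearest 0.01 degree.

Equal vertical AOV ⇒ f₂ = f₁ · 14.23/13 = 94.5 × 1.09462 ≈ 103.4412 mm.
Horizontal AOV on the new format = 2·arctan(18.26 / (2 × 103.4412)) = 2·arctan(0.08826) ≈ 10.0880°.

10.09°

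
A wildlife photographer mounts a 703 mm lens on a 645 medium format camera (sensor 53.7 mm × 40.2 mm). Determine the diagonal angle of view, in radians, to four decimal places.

Sensor diagonal = √(53.7² + 40.2²) = √4499.7300 ≈ 67.0800 mm.
Angle of view α = 2·arctan(d/2f) with d = 67.0800 mm and f = 703 mm.
d/2f = 0.04771; arctan(0.04771) ≈ 0.0477 rad, so α ≈ 0.0953 rad.

0.0953 rad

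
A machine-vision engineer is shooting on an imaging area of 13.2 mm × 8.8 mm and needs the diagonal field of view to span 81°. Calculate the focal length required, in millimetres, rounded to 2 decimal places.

9.29 mm

Sensor diagonal = √(13.2² + 8.8²) = √251.6800 ≈ 15.8644 mm.
From α = 2·arctan(d/2f) we get f = d / (2·tan(α/2)).
With d = 15.8644 mm and α/2 = 40.5°, tan(α/2) ≈ 0.85408, so f ≈ 15.8644 / 1.70816 ≈ 9.2874 mm.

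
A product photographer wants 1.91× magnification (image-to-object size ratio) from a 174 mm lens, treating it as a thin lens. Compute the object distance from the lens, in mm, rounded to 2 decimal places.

265.10 mm

With m = dᵢ/dₒ and 1/f = 1/dₒ + 1/dᵢ, substituting dᵢ = m·dₒ gives 1/f = (1 + 1/m)/dₒ, hence dₒ = f·(1 + 1/m).
dₒ = 174 × (1 + 1/1.91) = 174 × 1.52356 ≈ 265.099 mm.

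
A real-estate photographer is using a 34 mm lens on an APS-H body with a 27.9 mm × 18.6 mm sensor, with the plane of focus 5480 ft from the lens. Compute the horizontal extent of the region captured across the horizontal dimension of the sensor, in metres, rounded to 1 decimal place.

1370.6 m

dₒ: 5480 ft × 304.8 mm/ft = 1670303.95 mm.
Similar triangles through the lens centre give W/dₒ = w/dᵢ; with 1/f = 1/dₒ + 1/dᵢ this gives W = w·(dₒ − f)/f.
W = 27.9 mm × (1.6703e+06 − 34) / 34 = 27.9 × 49125.5867 ≈ 1370603.868 mm = 1370.6 m.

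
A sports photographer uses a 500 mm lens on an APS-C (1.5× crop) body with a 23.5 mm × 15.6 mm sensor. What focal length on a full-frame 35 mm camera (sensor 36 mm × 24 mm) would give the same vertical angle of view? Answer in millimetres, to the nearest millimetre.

769 mm

Equal angle of view means equal height/f ratio, so f₂ = f₁ · (height₂/height₁) = 500 × 24/15.6.
f₂ = 500 × 1.53846 ≈ 769.231 mm.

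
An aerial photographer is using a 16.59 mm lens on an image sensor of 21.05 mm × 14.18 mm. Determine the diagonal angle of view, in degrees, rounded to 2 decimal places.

74.83°

Sensor diagonal = √(21.05² + 14.18²) = √644.1749 ≈ 25.3806 mm.
Angle of view α = 2·arctan(d/2f) with d = 25.3806 mm and f = 16.59 mm.
d/2f = 0.76494; arctan(0.76494) ≈ 37.4137°, so α ≈ 74.8274°.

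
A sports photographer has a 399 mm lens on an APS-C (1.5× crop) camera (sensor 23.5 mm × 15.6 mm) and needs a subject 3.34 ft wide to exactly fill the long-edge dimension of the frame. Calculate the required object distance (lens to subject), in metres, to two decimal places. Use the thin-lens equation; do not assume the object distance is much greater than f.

17.68 m

W: 3.34 ft × 304.8 mm/ft = 1018.03 mm.
Magnification m = w/W = dᵢ/dₒ; combined with 1/f = 1/dₒ + 1/dᵢ this gives dₒ = f·(1 + W/w).
dₒ = 399 mm × (1 + 1018.03/23.5) = 399 × 44.3205 ≈ 17683.883 mm = 17.6839 m.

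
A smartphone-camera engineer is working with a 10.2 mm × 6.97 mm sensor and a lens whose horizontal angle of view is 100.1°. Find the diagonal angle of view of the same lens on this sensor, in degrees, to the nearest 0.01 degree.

From the horizontal AOV: f = 10.2 / (2·tan(50.05°)) = 10.2 / 2.38774 ≈ 4.2718 mm.
Sensor diagonal = √(10.2² + 6.97²) = √152.6209 ≈ 12.3540 mm.
Diagonal AOV = 2·arctan(12.3540 / (2 × 4.2718)) = 2·arctan(1.44598) ≈ 110.6668°.

110.67°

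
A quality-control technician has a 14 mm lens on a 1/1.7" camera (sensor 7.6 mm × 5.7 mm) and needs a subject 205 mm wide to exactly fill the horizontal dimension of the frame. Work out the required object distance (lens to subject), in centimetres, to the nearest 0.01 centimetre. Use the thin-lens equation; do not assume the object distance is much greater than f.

39.16 cm

Magnification m = w/W = dᵢ/dₒ; combined with 1/f = 1/dₒ + 1/dᵢ this gives dₒ = f·(1 + W/w).
dₒ = 14 mm × (1 + 205/7.6) = 14 × 27.9737 ≈ 391.632 mm = 39.1632 cm.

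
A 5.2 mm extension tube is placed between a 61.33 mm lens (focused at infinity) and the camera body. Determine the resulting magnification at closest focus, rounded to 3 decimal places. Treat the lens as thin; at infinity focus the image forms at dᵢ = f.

The tube moves the image plane from f to f + e, so dᵢ = 61.33 + 5.2 = 66.53 mm. Focus is achieved when 1/f = 1/dₒ + 1/dᵢ, giving dₒ = 1/(1/f − 1/(f+e)).
Magnification m = dᵢ/dₒ = (f+e)·(1/f − 1/(f+e)) = e/f = 5.2/61.33 ≈ 0.0848.

0.085×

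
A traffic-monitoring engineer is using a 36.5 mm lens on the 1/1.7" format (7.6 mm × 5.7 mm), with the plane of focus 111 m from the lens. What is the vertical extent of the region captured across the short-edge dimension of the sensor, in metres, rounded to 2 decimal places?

dₒ: 111 m = 111000 mm.
Similar triangles through the lens centre give W/dₒ = h/dᵢ; with 1/f = 1/dₒ + 1/dᵢ this gives W = h·(dₒ − f)/f.
W = 5.7 mm × (111000 − 36.5) / 36.5 = 5.7 × 3040.0959 ≈ 17328.547 mm = 17.3285 m.

17.33 m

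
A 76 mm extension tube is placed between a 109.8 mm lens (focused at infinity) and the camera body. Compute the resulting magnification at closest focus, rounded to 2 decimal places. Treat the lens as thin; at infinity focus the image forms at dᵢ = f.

0.69×

The tube moves the image plane from f to f + e, so dᵢ = 109.8 + 76 = 185.8 mm. Focus is achieved when 1/f = 1/dₒ + 1/dᵢ, giving dₒ = 1/(1/f − 1/(f+e)).
Magnification m = dᵢ/dₒ = (f+e)·(1/f − 1/(f+e)) = e/f = 76/109.8 ≈ 0.6922.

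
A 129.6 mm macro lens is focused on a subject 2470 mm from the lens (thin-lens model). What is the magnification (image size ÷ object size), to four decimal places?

Thin lens: 1/f = 1/dₒ + 1/dᵢ → 1/dᵢ = 1/129.6 − 1/2470 = 0.0073112 mm⁻¹, so dᵢ ≈ 136.7766 mm.
Magnification m = dᵢ/dₒ = 136.7766/2470 ≈ 0.05538.

0.0554×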